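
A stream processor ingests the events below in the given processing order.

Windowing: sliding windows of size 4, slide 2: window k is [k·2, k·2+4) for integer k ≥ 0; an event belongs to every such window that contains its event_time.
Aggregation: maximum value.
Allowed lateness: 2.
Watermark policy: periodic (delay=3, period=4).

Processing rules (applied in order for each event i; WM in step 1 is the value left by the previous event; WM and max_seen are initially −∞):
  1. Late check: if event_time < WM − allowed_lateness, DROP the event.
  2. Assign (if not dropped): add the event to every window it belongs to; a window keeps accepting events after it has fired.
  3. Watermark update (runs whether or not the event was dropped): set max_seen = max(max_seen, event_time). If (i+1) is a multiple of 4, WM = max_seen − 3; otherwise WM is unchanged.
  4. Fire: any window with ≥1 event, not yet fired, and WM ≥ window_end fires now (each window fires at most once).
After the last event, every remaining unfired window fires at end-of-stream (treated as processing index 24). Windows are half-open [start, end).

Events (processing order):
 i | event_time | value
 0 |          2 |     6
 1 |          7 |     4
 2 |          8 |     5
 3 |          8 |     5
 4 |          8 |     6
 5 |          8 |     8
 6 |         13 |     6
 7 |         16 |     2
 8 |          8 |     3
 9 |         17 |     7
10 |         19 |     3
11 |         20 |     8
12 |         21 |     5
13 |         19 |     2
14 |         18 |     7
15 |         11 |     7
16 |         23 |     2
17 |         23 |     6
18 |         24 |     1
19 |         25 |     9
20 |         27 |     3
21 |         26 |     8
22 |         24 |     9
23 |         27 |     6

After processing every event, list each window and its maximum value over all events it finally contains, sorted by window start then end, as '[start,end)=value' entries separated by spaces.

i=0 t=2 v=6: → [2,6),[0,4); WM=−∞
i=1 t=7 v=4: → [6,10),[4,8); WM=−∞
i=2 t=8 v=5: → [8,12),[6,10); WM=−∞
i=3 t=8 v=5: → [8,12),[6,10); WM=5; [0,4) fires=6
i=4 t=8 v=6: → [8,12),[6,10); WM=5
i=5 t=8 v=8: → [8,12),[6,10); WM=5
i=6 t=13 v=6: → [12,16),[10,14); WM=5
i=7 t=16 v=2: → [16,20),[14,18); WM=13; [2,6) fires=6 [4,8) fires=4 [6,10) fires=8 [8,12) fires=8
i=8 t=8 v=3: DROP (t<13-2); WM=13
i=9 t=17 v=7: → [16,20),[14,18); WM=13
i=10 t=19 v=3: → [18,22),[16,20); WM=13
i=11 t=20 v=8: → [20,24),[18,22); WM=17; [10,14) fires=6 [12,16) fires=6
i=12 t=21 v=5: → [20,24),[18,22); WM=17
i=13 t=19 v=2: → [18,22),[16,20); WM=17
i=14 t=18 v=7: → [18,22),[16,20); WM=17
i=15 t=11 v=7: DROP (t<17-2); WM=18; [14,18) fires=7
i=16 t=23 v=2: → [22,26),[20,24); WM=18
i=17 t=23 v=6: → [22,26),[20,24); WM=18
i=18 t=24 v=1: → [24,28),[22,26); WM=18
i=19 t=25 v=9: → [24,28),[22,26); WM=22; [16,20) fires=7 [18,22) fires=8
i=20 t=27 v=3: → [26,30),[24,28); WM=22
i=21 t=26 v=8: → [26,30),[24,28); WM=22
i=22 t=24 v=9: → [24,28),[22,26); WM=22
i=23 t=27 v=6: → [26,30),[24,28); WM=24; [20,24) fires=8

[0,4)=6 [2,6)=6 [4,8)=4 [6,10)=8 [8,12)=8 [10,14)=6 [12,16)=6 [14,18)=7 [16,20)=7 [18,22)=8 [20,24)=8 [22,26)=9 [24,28)=9 [26,30)=8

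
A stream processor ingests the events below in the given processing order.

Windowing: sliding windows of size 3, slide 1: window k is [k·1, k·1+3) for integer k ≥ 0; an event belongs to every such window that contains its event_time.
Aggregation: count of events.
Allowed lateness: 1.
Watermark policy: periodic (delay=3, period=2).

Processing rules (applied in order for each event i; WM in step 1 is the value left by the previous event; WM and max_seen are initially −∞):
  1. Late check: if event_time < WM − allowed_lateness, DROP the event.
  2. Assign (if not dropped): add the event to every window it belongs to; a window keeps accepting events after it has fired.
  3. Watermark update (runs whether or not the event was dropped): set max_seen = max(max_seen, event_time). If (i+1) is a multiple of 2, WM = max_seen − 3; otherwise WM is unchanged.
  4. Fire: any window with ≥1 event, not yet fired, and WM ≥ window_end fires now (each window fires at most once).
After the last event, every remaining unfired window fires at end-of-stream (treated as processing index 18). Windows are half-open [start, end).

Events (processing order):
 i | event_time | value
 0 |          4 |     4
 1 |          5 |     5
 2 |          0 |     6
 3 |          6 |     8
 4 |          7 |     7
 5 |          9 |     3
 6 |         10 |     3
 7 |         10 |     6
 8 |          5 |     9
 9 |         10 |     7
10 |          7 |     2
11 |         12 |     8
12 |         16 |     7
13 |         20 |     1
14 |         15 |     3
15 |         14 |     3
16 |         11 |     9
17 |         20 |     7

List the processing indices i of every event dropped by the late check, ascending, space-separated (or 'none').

i=0 t=4 v=4: → [4,7),[3,6),[2,5); WM=−∞
i=1 t=5 v=5: → [5,8),[4,7),[3,6); WM=2
i=2 t=0 v=6: DROP (t<2-1); WM=2
i=3 t=6 v=8: → [6,9),[5,8),[4,7); WM=3
i=4 t=7 v=7: → [7,10),[6,9),[5,8); WM=3
i=5 t=9 v=3: → [9,12),[8,11),[7,10); WM=6; [2,5) fires=1 [3,6) fires=2
i=6 t=10 v=3: → [10,13),[9,12),[8,11); WM=6
i=7 t=10 v=6: → [10,13),[9,12),[8,11); WM=7; [4,7) fires=3
i=8 t=5 v=9: DROP (t<7-1); WM=7
i=9 t=10 v=7: → [10,13),[9,12),[8,11); WM=7
i=10 t=7 v=2: → [7,10),[6,9),[5,8); WM=7
i=11 t=12 v=8: → [12,15),[11,14),[10,13); WM=9; [5,8) fires=4 [6,9) fires=3
i=12 t=16 v=7: → [16,19),[15,18),[14,17); WM=9
i=13 t=20 v=1: → [20,23),[19,22),[18,21); WM=17; [7,10) fires=3 [8,11) fires=4 [9,12) fires=4 [10,13) fires=4 [11,14) fires=1 [12,15) fires=1 [14,17) fires=1
i=14 t=15 v=3: DROP (t<17-1); WM=17
i=15 t=14 v=3: DROP (t<17-1); WM=17
i=16 t=11 v=9: DROP (t<17-1); WM=17
i=17 t=20 v=7: → [20,23),[19,22),[18,21); WM=17

2 8 14 15 16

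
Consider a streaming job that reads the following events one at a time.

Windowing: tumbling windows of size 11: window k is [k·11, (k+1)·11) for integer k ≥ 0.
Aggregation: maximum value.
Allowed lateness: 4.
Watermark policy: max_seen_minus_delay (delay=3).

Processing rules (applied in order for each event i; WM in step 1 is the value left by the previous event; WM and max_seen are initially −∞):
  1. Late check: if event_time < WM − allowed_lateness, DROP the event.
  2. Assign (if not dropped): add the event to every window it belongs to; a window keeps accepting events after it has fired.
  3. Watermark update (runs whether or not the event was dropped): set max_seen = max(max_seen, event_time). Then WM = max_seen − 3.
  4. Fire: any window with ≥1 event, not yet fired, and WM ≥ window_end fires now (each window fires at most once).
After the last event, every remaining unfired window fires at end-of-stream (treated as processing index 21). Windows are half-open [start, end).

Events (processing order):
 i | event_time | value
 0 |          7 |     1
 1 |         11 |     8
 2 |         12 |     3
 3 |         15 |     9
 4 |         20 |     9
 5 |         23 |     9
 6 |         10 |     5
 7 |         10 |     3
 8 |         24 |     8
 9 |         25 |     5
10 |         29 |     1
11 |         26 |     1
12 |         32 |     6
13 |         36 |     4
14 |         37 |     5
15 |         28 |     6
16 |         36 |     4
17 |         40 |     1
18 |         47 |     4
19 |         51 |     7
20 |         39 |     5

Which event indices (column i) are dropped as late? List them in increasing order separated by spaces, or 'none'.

6 7 15 20

i=0 t=7 v=1: → [0,11); WM=4
i=1 t=11 v=8: → [11,22); WM=8
i=2 t=12 v=3: → [11,22); WM=9
i=3 t=15 v=9: → [11,22); WM=12; [0,11) fires=1
i=4 t=20 v=9: → [11,22); WM=17
i=5 t=23 v=9: → [22,33); WM=20
i=6 t=10 v=5: DROP (t<20-4); WM=20
i=7 t=10 v=3: DROP (t<20-4); WM=20
i=8 t=24 v=8: → [22,33); WM=21
i=9 t=25 v=5: → [22,33); WM=22; [11,22) fires=9
i=10 t=29 v=1: → [22,33); WM=26
i=11 t=26 v=1: → [22,33); WM=26
i=12 t=32 v=6: → [22,33); WM=29
i=13 t=36 v=4: → [33,44); WM=33; [22,33) fires=9
i=14 t=37 v=5: → [33,44); WM=34
i=15 t=28 v=6: DROP (t<34-4); WM=34
i=16 t=36 v=4: → [33,44); WM=34
i=17 t=40 v=1: → [33,44); WM=37
i=18 t=47 v=4: → [44,55); WM=44; [33,44) fires=5
i=19 t=51 v=7: → [44,55); WM=48
i=20 t=39 v=5: DROP (t<48-4); WM=48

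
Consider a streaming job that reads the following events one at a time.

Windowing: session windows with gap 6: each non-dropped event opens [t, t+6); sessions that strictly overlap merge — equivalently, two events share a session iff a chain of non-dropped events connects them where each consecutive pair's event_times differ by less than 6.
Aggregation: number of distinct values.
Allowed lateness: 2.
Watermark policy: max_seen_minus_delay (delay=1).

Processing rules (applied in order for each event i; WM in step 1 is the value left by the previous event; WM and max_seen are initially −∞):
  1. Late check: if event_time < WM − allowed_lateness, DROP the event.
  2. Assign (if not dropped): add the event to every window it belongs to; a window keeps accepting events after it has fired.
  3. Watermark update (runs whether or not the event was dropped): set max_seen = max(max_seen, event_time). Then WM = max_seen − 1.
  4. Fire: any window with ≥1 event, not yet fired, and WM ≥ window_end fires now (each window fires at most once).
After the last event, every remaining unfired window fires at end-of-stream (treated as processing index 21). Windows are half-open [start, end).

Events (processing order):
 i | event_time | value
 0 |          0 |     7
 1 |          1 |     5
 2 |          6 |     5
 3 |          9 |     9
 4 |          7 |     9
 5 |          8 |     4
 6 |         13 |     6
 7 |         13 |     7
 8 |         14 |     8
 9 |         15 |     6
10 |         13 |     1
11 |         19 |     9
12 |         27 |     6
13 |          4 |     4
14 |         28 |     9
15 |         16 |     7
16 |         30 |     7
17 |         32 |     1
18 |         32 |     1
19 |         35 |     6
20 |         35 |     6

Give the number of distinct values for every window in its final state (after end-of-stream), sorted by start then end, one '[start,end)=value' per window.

[0,25)=7 [27,41)=4

i=0 t=0 v=7: → [0,6); WM=-1
i=1 t=1 v=5: → [0,7); WM=0
i=2 t=6 v=5: → [0,12); WM=5
i=3 t=9 v=9: → [0,15); WM=8
i=4 t=7 v=9: → [0,15); WM=8
i=5 t=8 v=4: → [0,15); WM=8
i=6 t=13 v=6: → [0,19); WM=12
i=7 t=13 v=7: → [0,19); WM=12
i=8 t=14 v=8: → [0,20); WM=13
i=9 t=15 v=6: → [0,21); WM=14
i=10 t=13 v=1: → [0,21); WM=14
i=11 t=19 v=9: → [0,25); WM=18
i=12 t=27 v=6: → [27,33); WM=26
i=13 t=4 v=4: DROP (t<26-2); WM=26
i=14 t=28 v=9: → [27,34); WM=27
i=15 t=16 v=7: DROP (t<27-2); WM=27
i=16 t=30 v=7: → [27,36); WM=29
i=17 t=32 v=1: → [27,38); WM=31
i=18 t=32 v=1: → [27,38); WM=31
i=19 t=35 v=6: → [27,41); WM=34
i=20 t=35 v=6: → [27,41); WM=34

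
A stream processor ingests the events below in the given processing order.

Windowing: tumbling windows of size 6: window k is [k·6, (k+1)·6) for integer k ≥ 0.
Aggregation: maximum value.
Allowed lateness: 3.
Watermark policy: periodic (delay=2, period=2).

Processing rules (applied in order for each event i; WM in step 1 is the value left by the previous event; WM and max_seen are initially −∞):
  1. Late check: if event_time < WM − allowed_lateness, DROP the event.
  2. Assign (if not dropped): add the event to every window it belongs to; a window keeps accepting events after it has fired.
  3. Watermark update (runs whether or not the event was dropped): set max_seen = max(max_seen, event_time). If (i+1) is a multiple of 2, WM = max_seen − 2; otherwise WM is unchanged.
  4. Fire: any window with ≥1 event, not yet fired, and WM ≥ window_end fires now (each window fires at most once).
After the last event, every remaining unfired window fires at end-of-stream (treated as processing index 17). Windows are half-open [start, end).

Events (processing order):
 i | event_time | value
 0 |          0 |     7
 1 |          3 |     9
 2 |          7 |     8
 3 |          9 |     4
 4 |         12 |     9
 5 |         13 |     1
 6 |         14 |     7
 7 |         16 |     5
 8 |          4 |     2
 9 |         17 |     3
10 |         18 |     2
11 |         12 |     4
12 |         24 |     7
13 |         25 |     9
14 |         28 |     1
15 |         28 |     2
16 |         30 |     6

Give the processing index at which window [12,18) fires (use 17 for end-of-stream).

13

i=0 t=0 v=7: → [0,6); WM=−∞
i=1 t=3 v=9: → [0,6); WM=1
i=2 t=7 v=8: → [6,12); WM=1
i=3 t=9 v=4: → [6,12); WM=7; [0,6) fires=9
i=4 t=12 v=9: → [12,18); WM=7
i=5 t=13 v=1: → [12,18); WM=11
i=6 t=14 v=7: → [12,18); WM=11
i=7 t=16 v=5: → [12,18); WM=14; [6,12) fires=8
i=8 t=4 v=2: DROP (t<14-3); WM=14
i=9 t=17 v=3: → [12,18); WM=15
i=10 t=18 v=2: → [18,24); WM=15
i=11 t=12 v=4: → [12,18); WM=16
i=12 t=24 v=7: → [24,30); WM=16
i=13 t=25 v=9: → [24,30); WM=23; [12,18) fires=9
i=14 t=28 v=1: → [24,30); WM=23
i=15 t=28 v=2: → [24,30); WM=26; [18,24) fires=2
i=16 t=30 v=6: → [30,36); WM=26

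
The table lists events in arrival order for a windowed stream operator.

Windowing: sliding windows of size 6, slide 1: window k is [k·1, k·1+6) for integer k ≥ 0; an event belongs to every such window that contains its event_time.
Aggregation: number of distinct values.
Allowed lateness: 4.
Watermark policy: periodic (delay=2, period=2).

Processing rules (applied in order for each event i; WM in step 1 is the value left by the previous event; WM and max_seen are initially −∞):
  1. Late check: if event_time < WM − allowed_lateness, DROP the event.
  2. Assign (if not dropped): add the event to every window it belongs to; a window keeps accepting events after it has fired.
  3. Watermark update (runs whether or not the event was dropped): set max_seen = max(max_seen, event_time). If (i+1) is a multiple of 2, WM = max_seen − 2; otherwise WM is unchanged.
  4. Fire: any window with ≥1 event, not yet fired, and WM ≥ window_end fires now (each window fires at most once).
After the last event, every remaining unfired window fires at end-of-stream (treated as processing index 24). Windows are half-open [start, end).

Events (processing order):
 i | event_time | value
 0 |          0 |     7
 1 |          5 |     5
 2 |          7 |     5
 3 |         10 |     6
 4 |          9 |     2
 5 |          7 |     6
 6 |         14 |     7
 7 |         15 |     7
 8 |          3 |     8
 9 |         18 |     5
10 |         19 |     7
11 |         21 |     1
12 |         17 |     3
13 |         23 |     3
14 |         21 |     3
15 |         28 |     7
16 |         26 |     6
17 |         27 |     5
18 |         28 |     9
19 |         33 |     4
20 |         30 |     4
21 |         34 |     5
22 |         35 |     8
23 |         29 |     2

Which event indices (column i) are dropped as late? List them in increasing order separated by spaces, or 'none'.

i=0 t=0 v=7: → [0,6); WM=−∞
i=1 t=5 v=5: → [5,11),[4,10),[3,9),[2,8),[1,7),[0,6); WM=3
i=2 t=7 v=5: → [7,13),[6,12),[5,11),[4,10),[3,9),[2,8); WM=3
i=3 t=10 v=6: → [10,16),[9,15),[8,14),[7,13),[6,12),[5,11); WM=8; [0,6) fires=2 [1,7) fires=1 [2,8) fires=1
i=4 t=9 v=2: → [9,15),[8,14),[7,13),[6,12),[5,11),[4,10); WM=8
i=5 t=7 v=6: → [7,13),[6,12),[5,11),[4,10),[3,9),[2,8); WM=8
i=6 t=14 v=7: → [14,20),[13,19),[12,18),[11,17),[10,16),[9,15); WM=8
i=7 t=15 v=7: → [15,21),[14,20),[13,19),[12,18),[11,17),[10,16); WM=13; [3,9) fires=2 [4,10) fires=3 [5,11) fires=3 [6,12) fires=3 [7,13) fires=3
i=8 t=3 v=8: DROP (t<13-4); WM=13
i=9 t=18 v=5: → [18,24),[17,23),[16,22),[15,21),[14,20),[13,19); WM=16; [8,14) fires=2 [9,15) fires=3 [10,16) fires=2
i=10 t=19 v=7: → [19,25),[18,24),[17,23),[16,22),[15,21),[14,20); WM=16
i=11 t=21 v=1: → [21,27),[20,26),[19,25),[18,24),[17,23),[16,22); WM=19; [11,17) fires=1 [12,18) fires=1 [13,19) fires=2
i=12 t=17 v=3: → [17,23),[16,22),[15,21),[14,20),[13,19),[12,18); WM=19
i=13 t=23 v=3: → [23,29),[22,28),[21,27),[20,26),[19,25),[18,24); WM=21; [14,20) fires=3 [15,21) fires=3
i=14 t=21 v=3: → [21,27),[20,26),[19,25),[18,24),[17,23),[16,22); WM=21
i=15 t=28 v=7: → [28,34),[27,33),[26,32),[25,31),[24,30),[23,29); WM=26; [16,22) fires=4 [17,23) fires=4 [18,24) fires=4 [19,25) fires=3 [20,26) fires=2
i=16 t=26 v=6: → [26,32),[25,31),[24,30),[23,29),[22,28),[21,27); WM=26
i=17 t=27 v=5: → [27,33),[26,32),[25,31),[24,30),[23,29),[22,28); WM=26
i=18 t=28 v=9: → [28,34),[27,33),[26,32),[25,31),[24,30),[23,29); WM=26
i=19 t=33 v=4: → [33,39),[32,38),[31,37),[30,36),[29,35),[28,34); WM=31; [21,27) fires=3 [22,28) fires=3 [23,29) fires=5 [24,30) fires=4 [25,31) fires=4
i=20 t=30 v=4: → [30,36),[29,35),[28,34),[27,33),[26,32),[25,31); WM=31
i=21 t=34 v=5: → [34,40),[33,39),[32,38),[31,37),[30,36),[29,35); WM=32; [26,32) fires=5
i=22 t=35 v=8: → [35,41),[34,40),[33,39),[32,38),[31,37),[30,36); WM=32
i=23 t=29 v=2: → [29,35),[28,34),[27,33),[26,32),[25,31),[24,30); WM=33; [27,33) fires=5

8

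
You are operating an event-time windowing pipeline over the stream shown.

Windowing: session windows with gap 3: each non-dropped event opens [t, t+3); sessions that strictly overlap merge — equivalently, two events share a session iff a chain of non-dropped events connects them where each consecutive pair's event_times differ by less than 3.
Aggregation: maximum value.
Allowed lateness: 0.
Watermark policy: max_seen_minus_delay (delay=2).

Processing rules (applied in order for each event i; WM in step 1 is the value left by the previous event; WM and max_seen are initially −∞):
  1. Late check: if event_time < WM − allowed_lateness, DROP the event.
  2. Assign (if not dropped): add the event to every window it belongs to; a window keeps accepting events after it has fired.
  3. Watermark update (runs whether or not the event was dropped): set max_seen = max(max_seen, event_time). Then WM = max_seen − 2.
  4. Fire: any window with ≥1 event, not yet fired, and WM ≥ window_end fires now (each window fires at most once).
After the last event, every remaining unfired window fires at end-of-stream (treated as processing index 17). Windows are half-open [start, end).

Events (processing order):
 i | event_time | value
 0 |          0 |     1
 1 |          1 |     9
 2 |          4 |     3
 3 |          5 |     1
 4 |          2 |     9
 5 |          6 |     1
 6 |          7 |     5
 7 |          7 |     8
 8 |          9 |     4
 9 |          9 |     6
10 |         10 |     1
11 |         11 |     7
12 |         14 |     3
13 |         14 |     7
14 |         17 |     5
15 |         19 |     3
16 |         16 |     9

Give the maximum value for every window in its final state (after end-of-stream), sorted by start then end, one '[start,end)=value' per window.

[0,4)=9 [4,14)=8 [14,17)=7 [17,22)=5

i=0 t=0 v=1: → [0,3); WM=-2
i=1 t=1 v=9: → [0,4); WM=-1
i=2 t=4 v=3: → [4,7); WM=2
i=3 t=5 v=1: → [4,8); WM=3
i=4 t=2 v=9: DROP (t<3-0); WM=3
i=5 t=6 v=1: → [4,9); WM=4
i=6 t=7 v=5: → [4,10); WM=5
i=7 t=7 v=8: → [4,10); WM=5
i=8 t=9 v=4: → [4,12); WM=7
i=9 t=9 v=6: → [4,12); WM=7
i=10 t=10 v=1: → [4,13); WM=8
i=11 t=11 v=7: → [4,14); WM=9
i=12 t=14 v=3: → [14,17); WM=12
i=13 t=14 v=7: → [14,17); WM=12
i=14 t=17 v=5: → [17,20); WM=15
i=15 t=19 v=3: → [17,22); WM=17
i=16 t=16 v=9: DROP (t<17-0); WM=17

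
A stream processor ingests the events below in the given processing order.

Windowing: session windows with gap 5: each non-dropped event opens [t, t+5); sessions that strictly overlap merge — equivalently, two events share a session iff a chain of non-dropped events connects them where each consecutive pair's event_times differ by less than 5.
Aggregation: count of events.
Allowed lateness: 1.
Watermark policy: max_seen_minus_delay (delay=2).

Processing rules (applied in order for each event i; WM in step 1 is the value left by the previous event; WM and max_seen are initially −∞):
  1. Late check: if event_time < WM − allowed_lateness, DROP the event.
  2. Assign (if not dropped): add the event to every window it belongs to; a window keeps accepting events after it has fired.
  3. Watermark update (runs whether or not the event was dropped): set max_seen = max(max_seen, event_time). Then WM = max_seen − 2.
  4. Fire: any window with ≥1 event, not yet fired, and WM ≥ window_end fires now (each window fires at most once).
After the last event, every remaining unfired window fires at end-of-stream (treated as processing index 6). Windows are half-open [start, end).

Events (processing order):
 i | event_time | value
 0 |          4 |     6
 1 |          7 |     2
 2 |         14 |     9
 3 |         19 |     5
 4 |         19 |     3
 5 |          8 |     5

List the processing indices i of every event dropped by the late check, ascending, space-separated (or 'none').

i=0 t=4 v=6: → [4,9); WM=2
i=1 t=7 v=2: → [4,12); WM=5
i=2 t=14 v=9: → [14,19); WM=12
i=3 t=19 v=5: → [19,24); WM=17
i=4 t=19 v=3: → [19,24); WM=17
i=5 t=8 v=5: DROP (t<17-1); WM=17

5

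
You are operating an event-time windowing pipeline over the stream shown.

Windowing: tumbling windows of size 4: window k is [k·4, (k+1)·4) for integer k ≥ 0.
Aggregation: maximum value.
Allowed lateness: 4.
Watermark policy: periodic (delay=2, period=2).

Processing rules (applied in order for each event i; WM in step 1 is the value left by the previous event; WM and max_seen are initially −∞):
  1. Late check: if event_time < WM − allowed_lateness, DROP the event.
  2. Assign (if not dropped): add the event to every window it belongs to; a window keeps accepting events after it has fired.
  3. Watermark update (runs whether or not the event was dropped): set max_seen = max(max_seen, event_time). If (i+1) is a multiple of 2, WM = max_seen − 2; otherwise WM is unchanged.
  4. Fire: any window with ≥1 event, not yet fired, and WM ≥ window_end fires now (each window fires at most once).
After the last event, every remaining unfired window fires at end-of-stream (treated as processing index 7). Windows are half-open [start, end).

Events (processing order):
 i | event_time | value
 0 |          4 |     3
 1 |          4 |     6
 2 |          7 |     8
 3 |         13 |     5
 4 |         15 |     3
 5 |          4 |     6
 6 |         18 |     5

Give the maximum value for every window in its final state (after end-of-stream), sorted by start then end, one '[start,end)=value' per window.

[4,8)=8 [12,16)=5 [16,20)=5

i=0 t=4 v=3: → [4,8); WM=−∞
i=1 t=4 v=6: → [4,8); WM=2
i=2 t=7 v=8: → [4,8); WM=2
i=3 t=13 v=5: → [12,16); WM=11; [4,8) fires=8
i=4 t=15 v=3: → [12,16); WM=11
i=5 t=4 v=6: DROP (t<11-4); WM=13
i=6 t=18 v=5: → [16,20); WM=13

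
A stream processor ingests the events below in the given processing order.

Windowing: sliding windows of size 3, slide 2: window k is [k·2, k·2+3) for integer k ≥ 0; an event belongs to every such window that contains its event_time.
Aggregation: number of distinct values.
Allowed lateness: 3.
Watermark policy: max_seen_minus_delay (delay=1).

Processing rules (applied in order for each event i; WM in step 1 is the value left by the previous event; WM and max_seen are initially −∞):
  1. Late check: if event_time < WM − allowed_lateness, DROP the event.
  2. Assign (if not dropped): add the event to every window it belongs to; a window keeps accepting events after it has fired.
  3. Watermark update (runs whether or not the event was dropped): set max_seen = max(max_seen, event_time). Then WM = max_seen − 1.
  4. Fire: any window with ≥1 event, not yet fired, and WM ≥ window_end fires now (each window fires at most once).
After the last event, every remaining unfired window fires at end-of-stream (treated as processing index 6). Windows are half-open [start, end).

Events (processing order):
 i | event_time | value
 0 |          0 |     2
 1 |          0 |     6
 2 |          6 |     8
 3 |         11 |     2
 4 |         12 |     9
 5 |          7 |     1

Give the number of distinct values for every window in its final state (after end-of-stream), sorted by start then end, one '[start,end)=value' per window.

i=0 t=0 v=2: → [0,3); WM=-1
i=1 t=0 v=6: → [0,3); WM=-1
i=2 t=6 v=8: → [6,9),[4,7); WM=5; [0,3) fires=2
i=3 t=11 v=2: → [10,13); WM=10; [4,7) fires=1 [6,9) fires=1
i=4 t=12 v=9: → [12,15),[10,13); WM=11
i=5 t=7 v=1: DROP (t<11-3); WM=11

[0,3)=2 [4,7)=1 [6,9)=1 [10,13)=2 [12,15)=1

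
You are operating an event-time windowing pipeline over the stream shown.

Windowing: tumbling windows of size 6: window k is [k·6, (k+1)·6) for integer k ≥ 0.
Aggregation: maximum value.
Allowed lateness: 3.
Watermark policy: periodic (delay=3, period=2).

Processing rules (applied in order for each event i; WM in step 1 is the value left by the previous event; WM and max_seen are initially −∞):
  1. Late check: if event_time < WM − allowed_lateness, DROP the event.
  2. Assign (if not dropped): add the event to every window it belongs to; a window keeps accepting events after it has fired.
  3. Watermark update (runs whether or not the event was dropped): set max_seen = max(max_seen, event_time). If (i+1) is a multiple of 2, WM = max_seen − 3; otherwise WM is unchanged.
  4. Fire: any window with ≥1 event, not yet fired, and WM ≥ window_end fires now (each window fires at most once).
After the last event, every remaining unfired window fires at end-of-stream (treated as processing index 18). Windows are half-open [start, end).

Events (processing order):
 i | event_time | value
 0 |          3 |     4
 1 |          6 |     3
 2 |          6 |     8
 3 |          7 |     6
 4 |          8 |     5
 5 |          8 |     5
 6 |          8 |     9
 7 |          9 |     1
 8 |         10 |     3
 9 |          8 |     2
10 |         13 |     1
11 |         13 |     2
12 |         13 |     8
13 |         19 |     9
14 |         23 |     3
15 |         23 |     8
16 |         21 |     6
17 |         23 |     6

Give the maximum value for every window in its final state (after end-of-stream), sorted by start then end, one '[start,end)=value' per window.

i=0 t=3 v=4: → [0,6); WM=−∞
i=1 t=6 v=3: → [6,12); WM=3
i=2 t=6 v=8: → [6,12); WM=3
i=3 t=7 v=6: → [6,12); WM=4
i=4 t=8 v=5: → [6,12); WM=4
i=5 t=8 v=5: → [6,12); WM=5
i=6 t=8 v=9: → [6,12); WM=5
i=7 t=9 v=1: → [6,12); WM=6; [0,6) fires=4
i=8 t=10 v=3: → [6,12); WM=6
i=9 t=8 v=2: → [6,12); WM=7
i=10 t=13 v=1: → [12,18); WM=7
i=11 t=13 v=2: → [12,18); WM=10
i=12 t=13 v=8: → [12,18); WM=10
i=13 t=19 v=9: → [18,24); WM=16; [6,12) fires=9
i=14 t=23 v=3: → [18,24); WM=16
i=15 t=23 v=8: → [18,24); WM=20; [12,18) fires=8
i=16 t=21 v=6: → [18,24); WM=20
i=17 t=23 v=6: → [18,24); WM=20

[0,6)=4 [6,12)=9 [12,18)=8 [18,24)=9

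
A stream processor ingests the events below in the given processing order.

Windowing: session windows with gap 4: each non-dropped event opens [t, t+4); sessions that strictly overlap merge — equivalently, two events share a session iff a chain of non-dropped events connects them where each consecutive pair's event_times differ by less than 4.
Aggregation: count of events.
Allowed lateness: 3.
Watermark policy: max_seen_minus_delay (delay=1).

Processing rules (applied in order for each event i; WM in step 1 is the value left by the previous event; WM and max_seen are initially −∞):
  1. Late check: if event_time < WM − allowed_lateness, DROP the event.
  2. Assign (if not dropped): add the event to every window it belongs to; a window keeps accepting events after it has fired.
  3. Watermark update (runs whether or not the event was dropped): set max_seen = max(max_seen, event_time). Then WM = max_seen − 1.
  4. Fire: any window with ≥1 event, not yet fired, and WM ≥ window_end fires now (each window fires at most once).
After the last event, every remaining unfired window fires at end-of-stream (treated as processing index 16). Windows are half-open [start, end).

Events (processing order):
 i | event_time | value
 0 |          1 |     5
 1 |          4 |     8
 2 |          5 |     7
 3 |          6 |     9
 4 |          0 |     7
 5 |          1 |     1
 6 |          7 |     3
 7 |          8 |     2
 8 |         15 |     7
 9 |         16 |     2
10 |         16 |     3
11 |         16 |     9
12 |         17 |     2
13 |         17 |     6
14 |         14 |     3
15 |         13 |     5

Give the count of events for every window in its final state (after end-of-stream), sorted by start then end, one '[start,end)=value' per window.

i=0 t=1 v=5: → [1,5); WM=0
i=1 t=4 v=8: → [1,8); WM=3
i=2 t=5 v=7: → [1,9); WM=4
i=3 t=6 v=9: → [1,10); WM=5
i=4 t=0 v=7: DROP (t<5-3); WM=5
i=5 t=1 v=1: DROP (t<5-3); WM=5
i=6 t=7 v=3: → [1,11); WM=6
i=7 t=8 v=2: → [1,12); WM=7
i=8 t=15 v=7: → [15,19); WM=14
i=9 t=16 v=2: → [15,20); WM=15
i=10 t=16 v=3: → [15,20); WM=15
i=11 t=16 v=9: → [15,20); WM=15
i=12 t=17 v=2: → [15,21); WM=16
i=13 t=17 v=6: → [15,21); WM=16
i=14 t=14 v=3: → [14,21); WM=16
i=15 t=13 v=5: → [13,21); WM=16

[1,12)=6 [13,21)=8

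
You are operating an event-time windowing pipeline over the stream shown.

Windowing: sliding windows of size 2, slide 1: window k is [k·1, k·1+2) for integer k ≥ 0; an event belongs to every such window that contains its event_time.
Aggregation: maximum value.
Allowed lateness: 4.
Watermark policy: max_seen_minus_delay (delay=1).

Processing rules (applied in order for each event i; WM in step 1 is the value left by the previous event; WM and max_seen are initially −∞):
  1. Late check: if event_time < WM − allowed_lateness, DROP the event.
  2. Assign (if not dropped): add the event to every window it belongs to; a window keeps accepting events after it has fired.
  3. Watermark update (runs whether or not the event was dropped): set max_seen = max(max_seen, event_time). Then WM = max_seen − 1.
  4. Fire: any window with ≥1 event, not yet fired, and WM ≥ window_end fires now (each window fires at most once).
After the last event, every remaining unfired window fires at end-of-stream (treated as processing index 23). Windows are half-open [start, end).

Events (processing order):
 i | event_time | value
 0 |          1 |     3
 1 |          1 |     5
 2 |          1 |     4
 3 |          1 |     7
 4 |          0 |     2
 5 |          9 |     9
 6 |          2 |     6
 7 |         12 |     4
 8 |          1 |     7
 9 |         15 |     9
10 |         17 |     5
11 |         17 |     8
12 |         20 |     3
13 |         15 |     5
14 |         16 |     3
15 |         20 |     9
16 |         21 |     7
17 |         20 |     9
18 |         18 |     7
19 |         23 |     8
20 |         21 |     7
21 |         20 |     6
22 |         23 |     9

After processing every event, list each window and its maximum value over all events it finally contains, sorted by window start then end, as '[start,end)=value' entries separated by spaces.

i=0 t=1 v=3: → [1,3),[0,2); WM=0
i=1 t=1 v=5: → [1,3),[0,2); WM=0
i=2 t=1 v=4: → [1,3),[0,2); WM=0
i=3 t=1 v=7: → [1,3),[0,2); WM=0
i=4 t=0 v=2: → [0,2); WM=0
i=5 t=9 v=9: → [9,11),[8,10); WM=8; [0,2) fires=7 [1,3) fires=7
i=6 t=2 v=6: DROP (t<8-4); WM=8
i=7 t=12 v=4: → [12,14),[11,13); WM=11; [8,10) fires=9 [9,11) fires=9
i=8 t=1 v=7: DROP (t<11-4); WM=11
i=9 t=15 v=9: → [15,17),[14,16); WM=14; [11,13) fires=4 [12,14) fires=4
i=10 t=17 v=5: → [17,19),[16,18); WM=16; [14,16) fires=9
i=11 t=17 v=8: → [17,19),[16,18); WM=16
i=12 t=20 v=3: → [20,22),[19,21); WM=19; [15,17) fires=9 [16,18) fires=8 [17,19) fires=8
i=13 t=15 v=5: → [15,17),[14,16); WM=19
i=14 t=16 v=3: → [16,18),[15,17); WM=19
i=15 t=20 v=9: → [20,22),[19,21); WM=19
i=16 t=21 v=7: → [21,23),[20,22); WM=20
i=17 t=20 v=9: → [20,22),[19,21); WM=20
i=18 t=18 v=7: → [18,20),[17,19); WM=20; [18,20) fires=7
i=19 t=23 v=8: → [23,25),[22,24); WM=22; [19,21) fires=9 [20,22) fires=9
i=20 t=21 v=7: → [21,23),[20,22); WM=22
i=21 t=20 v=6: → [20,22),[19,21); WM=22
i=22 t=23 v=9: → [23,25),[22,24); WM=22

[0,2)=7 [1,3)=7 [8,10)=9 [9,11)=9 [11,13)=4 [12,14)=4 [14,16)=9 [15,17)=9 [16,18)=8 [17,19)=8 [18,20)=7 [19,21)=9 [20,22)=9 [21,23)=7 [22,24)=9 [23,25)=9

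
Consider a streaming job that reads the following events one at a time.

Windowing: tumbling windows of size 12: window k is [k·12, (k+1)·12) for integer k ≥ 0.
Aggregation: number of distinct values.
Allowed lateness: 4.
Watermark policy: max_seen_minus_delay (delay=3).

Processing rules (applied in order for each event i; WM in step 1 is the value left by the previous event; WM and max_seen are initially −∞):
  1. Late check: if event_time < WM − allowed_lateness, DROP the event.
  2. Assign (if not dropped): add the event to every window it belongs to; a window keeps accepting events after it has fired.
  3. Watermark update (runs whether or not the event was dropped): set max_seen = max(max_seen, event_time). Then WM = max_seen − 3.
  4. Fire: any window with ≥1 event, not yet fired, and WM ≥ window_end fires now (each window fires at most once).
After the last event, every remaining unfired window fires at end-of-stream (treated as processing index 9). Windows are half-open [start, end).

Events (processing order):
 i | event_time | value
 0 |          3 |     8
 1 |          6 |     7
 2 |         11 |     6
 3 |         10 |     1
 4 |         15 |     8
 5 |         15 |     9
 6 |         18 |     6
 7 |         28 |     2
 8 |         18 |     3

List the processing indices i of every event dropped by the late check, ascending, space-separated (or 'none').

8

i=0 t=3 v=8: → [0,12); WM=0
i=1 t=6 v=7: → [0,12); WM=3
i=2 t=11 v=6: → [0,12); WM=8
i=3 t=10 v=1: → [0,12); WM=8
i=4 t=15 v=8: → [12,24); WM=12; [0,12) fires=4
i=5 t=15 v=9: → [12,24); WM=12
i=6 t=18 v=6: → [12,24); WM=15
i=7 t=28 v=2: → [24,36); WM=25; [12,24) fires=3
i=8 t=18 v=3: DROP (t<25-4); WM=25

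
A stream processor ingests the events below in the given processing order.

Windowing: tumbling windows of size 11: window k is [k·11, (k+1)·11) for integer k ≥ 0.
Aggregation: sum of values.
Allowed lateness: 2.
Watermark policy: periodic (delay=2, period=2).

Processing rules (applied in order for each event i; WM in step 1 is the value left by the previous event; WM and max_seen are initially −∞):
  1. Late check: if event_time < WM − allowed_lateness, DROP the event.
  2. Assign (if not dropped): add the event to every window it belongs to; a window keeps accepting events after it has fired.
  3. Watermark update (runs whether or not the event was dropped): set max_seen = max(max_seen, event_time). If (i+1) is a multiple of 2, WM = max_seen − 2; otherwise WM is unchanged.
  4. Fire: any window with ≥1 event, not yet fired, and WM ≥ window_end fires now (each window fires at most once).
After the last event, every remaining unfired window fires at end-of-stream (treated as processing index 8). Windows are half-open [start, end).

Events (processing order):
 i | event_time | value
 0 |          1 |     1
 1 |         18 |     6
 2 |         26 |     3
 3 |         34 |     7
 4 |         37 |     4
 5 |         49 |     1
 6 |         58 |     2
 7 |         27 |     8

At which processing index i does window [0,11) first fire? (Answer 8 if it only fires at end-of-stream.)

i=0 t=1 v=1: → [0,11); WM=−∞
i=1 t=18 v=6: → [11,22); WM=16; [0,11) fires=1
i=2 t=26 v=3: → [22,33); WM=16
i=3 t=34 v=7: → [33,44); WM=32; [11,22) fires=6
i=4 t=37 v=4: → [33,44); WM=32
i=5 t=49 v=1: → [44,55); WM=47; [22,33) fires=3 [33,44) fires=11
i=6 t=58 v=2: → [55,66); WM=47
i=7 t=27 v=8: DROP (t<47-2); WM=56; [44,55) fires=1

1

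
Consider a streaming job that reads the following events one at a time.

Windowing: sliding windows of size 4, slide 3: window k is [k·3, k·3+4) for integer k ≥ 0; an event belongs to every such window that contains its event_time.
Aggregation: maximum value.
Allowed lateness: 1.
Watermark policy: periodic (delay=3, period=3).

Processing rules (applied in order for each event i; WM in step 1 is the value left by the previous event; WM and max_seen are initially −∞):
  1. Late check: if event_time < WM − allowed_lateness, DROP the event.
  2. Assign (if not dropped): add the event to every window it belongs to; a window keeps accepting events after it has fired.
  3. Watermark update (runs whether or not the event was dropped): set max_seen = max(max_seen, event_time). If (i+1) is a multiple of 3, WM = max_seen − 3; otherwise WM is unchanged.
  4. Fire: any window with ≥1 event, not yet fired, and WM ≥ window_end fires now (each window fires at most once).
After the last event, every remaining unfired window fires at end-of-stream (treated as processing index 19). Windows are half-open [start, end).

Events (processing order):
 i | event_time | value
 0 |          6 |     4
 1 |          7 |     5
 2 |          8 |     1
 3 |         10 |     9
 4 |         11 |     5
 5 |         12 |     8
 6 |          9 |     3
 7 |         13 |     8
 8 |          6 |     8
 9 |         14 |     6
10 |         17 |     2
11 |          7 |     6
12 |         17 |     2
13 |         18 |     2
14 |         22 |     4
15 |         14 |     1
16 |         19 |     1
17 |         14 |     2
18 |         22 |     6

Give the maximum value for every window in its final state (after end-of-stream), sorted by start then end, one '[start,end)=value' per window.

i=0 t=6 v=4: → [6,10),[3,7); WM=−∞
i=1 t=7 v=5: → [6,10); WM=−∞
i=2 t=8 v=1: → [6,10); WM=5
i=3 t=10 v=9: → [9,13); WM=5
i=4 t=11 v=5: → [9,13); WM=5
i=5 t=12 v=8: → [12,16),[9,13); WM=9; [3,7) fires=4
i=6 t=9 v=3: → [9,13),[6,10); WM=9
i=7 t=13 v=8: → [12,16); WM=9
i=8 t=6 v=8: DROP (t<9-1); WM=10; [6,10) fires=5
i=9 t=14 v=6: → [12,16); WM=10
i=10 t=17 v=2: → [15,19); WM=10
i=11 t=7 v=6: DROP (t<10-1); WM=14; [9,13) fires=9
i=12 t=17 v=2: → [15,19); WM=14
i=13 t=18 v=2: → [18,22),[15,19); WM=14
i=14 t=22 v=4: → [21,25); WM=19; [12,16) fires=8 [15,19) fires=2
i=15 t=14 v=1: DROP (t<19-1); WM=19
i=16 t=19 v=1: → [18,22); WM=19
i=17 t=14 v=2: DROP (t<19-1); WM=19
i=18 t=22 v=6: → [21,25); WM=19

[3,7)=4 [6,10)=5 [9,13)=9 [12,16)=8 [15,19)=2 [18,22)=2 [21,25)=6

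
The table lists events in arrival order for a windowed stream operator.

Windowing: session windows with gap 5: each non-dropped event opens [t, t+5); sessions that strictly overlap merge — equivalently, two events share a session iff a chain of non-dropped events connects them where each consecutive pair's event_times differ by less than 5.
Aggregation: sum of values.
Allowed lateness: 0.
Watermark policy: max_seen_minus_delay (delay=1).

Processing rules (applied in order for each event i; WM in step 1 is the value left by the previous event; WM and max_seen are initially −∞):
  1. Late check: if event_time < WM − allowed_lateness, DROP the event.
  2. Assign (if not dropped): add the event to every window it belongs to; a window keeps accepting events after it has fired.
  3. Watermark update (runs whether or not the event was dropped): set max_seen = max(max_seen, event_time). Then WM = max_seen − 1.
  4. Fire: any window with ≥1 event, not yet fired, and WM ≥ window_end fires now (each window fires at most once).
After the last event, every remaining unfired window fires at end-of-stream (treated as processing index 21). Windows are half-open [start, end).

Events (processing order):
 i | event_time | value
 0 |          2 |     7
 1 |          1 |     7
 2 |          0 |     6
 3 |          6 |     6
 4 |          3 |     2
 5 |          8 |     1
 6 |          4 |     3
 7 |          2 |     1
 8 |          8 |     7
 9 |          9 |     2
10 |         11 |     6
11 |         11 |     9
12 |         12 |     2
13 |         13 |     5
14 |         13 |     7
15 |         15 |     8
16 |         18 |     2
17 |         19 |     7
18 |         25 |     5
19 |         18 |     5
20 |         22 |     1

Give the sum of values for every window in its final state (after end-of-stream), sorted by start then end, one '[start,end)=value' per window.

[1,24)=76 [25,30)=5

i=0 t=2 v=7: → [2,7); WM=1
i=1 t=1 v=7: → [1,7); WM=1
i=2 t=0 v=6: DROP (t<1-0); WM=1
i=3 t=6 v=6: → [1,11); WM=5
i=4 t=3 v=2: DROP (t<5-0); WM=5
i=5 t=8 v=1: → [1,13); WM=7
i=6 t=4 v=3: DROP (t<7-0); WM=7
i=7 t=2 v=1: DROP (t<7-0); WM=7
i=8 t=8 v=7: → [1,13); WM=7
i=9 t=9 v=2: → [1,14); WM=8
i=10 t=11 v=6: → [1,16); WM=10
i=11 t=11 v=9: → [1,16); WM=10
i=12 t=12 v=2: → [1,17); WM=11
i=13 t=13 v=5: → [1,18); WM=12
i=14 t=13 v=7: → [1,18); WM=12
i=15 t=15 v=8: → [1,20); WM=14
i=16 t=18 v=2: → [1,23); WM=17
i=17 t=19 v=7: → [1,24); WM=18
i=18 t=25 v=5: → [25,30); WM=24
i=19 t=18 v=5: DROP (t<24-0); WM=24
i=20 t=22 v=1: DROP (t<24-0); WM=24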